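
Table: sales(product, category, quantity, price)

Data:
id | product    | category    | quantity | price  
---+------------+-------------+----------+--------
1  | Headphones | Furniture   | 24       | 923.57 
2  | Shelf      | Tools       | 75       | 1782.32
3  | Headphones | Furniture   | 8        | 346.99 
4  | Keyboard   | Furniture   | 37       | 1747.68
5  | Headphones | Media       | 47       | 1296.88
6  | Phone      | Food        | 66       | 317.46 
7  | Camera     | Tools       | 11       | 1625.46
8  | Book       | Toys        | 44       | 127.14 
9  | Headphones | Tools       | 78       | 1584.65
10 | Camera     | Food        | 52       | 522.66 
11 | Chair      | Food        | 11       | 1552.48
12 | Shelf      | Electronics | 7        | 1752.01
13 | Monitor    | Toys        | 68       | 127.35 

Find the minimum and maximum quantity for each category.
SELECT category, MIN(quantity), MAX(quantity)
FROM sales
GROUP BY category

Result:
  Electronics: min=7, max=7
  Food: min=11, max=66
  Furniture: min=8, max=37
  Media: min=47, max=47
  Tools: min=11, max=78
  Toys: min=44, max=68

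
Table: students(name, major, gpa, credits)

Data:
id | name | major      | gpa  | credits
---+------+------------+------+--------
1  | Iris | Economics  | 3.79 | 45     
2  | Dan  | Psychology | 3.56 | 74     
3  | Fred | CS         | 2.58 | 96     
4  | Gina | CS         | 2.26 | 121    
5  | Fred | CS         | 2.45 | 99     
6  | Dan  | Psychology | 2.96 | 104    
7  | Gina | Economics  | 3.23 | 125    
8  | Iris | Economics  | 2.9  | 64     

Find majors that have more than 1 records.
SELECT major, COUNT(*) as cnt
FROM students
GROUP BY major
HAVING COUNT(*) > 1

Result:
  CS: 3
  Economics: 3
  Psychology: 2

Note: HAVING filters groups after aggregation, WHERE filters rows before.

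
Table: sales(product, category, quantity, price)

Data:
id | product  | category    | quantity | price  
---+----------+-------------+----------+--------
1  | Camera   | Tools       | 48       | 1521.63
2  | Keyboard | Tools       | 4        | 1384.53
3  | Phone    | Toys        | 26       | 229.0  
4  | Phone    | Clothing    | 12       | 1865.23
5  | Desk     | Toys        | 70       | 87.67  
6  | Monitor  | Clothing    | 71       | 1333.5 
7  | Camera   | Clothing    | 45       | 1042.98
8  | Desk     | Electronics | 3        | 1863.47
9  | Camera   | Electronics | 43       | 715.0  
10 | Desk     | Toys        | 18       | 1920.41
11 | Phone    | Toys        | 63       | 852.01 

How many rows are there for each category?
SELECT category, COUNT(*) as count
FROM sales
GROUP BY category

Result:
  Clothing: 3
  Electronics: 2
  Tools: 2
  Toys: 4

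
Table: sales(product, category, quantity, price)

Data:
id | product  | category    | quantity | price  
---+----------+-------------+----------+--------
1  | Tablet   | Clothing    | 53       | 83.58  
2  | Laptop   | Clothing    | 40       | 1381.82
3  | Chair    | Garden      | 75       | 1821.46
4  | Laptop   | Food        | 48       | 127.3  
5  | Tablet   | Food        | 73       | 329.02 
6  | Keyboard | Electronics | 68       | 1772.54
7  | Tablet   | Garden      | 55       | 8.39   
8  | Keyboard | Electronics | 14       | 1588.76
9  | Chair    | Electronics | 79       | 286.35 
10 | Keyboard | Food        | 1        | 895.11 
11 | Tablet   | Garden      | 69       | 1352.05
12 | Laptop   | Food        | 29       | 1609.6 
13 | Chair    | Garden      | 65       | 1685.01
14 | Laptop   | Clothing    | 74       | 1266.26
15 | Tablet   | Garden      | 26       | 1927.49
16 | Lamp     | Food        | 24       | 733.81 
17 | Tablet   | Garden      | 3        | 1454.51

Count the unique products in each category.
SELECT category, COUNT(DISTINCT product)
FROM sales
GROUP BY category

Result:
  Clothing: 2 distinct
  Electronics: 2 distinct
  Food: 4 distinct
  Garden: 2 distinct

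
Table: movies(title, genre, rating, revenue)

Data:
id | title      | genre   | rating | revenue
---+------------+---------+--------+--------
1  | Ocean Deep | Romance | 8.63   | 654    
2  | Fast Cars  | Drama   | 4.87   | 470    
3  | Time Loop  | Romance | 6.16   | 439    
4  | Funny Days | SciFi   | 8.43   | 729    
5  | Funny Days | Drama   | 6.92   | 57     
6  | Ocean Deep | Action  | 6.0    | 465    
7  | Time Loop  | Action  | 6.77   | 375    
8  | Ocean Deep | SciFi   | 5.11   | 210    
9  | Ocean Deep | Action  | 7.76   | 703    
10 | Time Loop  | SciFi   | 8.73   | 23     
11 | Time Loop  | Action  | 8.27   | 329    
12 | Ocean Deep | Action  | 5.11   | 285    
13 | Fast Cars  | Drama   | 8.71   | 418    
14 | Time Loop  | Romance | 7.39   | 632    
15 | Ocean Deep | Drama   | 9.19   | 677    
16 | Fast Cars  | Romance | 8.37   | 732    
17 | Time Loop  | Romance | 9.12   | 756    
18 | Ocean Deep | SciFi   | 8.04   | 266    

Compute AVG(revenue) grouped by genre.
SELECT genre, AVG(revenue) as result
FROM movies
GROUP BY genre

Result:
  Action: 431.40
  Drama: 405.50
  Romance: 642.60
  SciFi: 307.00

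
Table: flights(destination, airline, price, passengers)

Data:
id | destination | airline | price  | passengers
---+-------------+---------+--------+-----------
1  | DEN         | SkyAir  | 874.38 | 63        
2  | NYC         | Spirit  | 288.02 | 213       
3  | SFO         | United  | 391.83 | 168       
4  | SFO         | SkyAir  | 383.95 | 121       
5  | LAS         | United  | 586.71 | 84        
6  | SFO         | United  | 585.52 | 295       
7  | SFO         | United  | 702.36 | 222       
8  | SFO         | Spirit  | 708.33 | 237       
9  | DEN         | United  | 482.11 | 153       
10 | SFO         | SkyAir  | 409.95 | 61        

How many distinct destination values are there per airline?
SELECT airline, COUNT(DISTINCT destination)
FROM flights
GROUP BY airline

Result:
  SkyAir: 2 distinct
  Spirit: 2 distinct
  United: 3 distinct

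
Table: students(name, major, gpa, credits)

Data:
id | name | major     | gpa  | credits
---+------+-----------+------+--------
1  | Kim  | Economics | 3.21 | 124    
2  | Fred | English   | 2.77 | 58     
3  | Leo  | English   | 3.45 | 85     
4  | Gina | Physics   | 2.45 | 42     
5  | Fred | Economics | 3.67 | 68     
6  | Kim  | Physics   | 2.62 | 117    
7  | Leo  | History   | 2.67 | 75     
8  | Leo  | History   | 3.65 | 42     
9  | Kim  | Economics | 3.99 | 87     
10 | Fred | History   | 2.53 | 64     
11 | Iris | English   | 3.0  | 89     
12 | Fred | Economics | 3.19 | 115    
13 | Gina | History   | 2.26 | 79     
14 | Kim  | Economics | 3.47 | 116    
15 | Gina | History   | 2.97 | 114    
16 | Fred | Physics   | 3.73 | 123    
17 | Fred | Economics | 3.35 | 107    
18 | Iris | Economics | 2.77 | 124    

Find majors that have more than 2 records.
SELECT major, COUNT(*) as cnt
FROM students
GROUP BY major
HAVING COUNT(*) > 2

Result:
  Economics: 7
  English: 3
  History: 5
  Physics: 3

Note: HAVING filters groups after aggregation, WHERE filters rows before.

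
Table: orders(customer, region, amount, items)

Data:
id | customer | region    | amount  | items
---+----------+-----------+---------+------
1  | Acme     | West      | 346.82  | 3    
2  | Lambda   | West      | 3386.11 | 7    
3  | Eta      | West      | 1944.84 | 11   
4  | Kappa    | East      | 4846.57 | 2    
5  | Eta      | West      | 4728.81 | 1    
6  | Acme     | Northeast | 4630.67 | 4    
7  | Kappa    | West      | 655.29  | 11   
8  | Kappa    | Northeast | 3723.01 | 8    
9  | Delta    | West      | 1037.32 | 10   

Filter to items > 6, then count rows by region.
SELECT region, COUNT(*)
FROM orders
WHERE items > 6
GROUP BY region

Note: WHERE filters rows before grouping.

Result:
  Northeast: 1
  West: 4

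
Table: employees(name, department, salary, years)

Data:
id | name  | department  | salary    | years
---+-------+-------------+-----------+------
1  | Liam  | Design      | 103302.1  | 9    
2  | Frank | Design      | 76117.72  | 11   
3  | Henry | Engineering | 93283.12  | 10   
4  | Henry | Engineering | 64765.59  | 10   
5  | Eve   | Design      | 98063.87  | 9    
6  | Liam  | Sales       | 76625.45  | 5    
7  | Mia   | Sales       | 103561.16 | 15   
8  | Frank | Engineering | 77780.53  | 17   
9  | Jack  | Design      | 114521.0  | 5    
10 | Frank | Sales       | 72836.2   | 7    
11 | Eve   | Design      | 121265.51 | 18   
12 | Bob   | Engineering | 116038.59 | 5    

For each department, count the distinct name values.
SELECT department, COUNT(DISTINCT name)
FROM employees
GROUP BY department

Result:
  Design: 4 distinct
  Engineering: 3 distinct
  Sales: 3 distinct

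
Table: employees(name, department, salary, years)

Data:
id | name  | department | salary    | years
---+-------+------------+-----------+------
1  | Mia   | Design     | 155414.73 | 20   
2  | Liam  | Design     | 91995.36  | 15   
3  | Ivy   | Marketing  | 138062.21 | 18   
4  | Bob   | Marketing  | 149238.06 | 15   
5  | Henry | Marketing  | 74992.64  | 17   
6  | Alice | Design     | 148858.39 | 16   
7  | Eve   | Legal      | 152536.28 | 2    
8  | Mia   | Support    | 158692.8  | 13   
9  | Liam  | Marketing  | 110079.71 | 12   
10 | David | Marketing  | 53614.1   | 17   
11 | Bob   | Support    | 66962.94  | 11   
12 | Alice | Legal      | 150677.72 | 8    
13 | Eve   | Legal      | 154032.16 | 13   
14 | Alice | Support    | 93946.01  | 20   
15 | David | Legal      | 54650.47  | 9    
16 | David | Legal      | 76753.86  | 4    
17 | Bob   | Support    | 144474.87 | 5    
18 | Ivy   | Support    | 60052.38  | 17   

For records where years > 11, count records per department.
SELECT department, COUNT(*)
FROM employees
WHERE years > 11
GROUP BY department

Note: WHERE filters rows before grouping.

Result:
  Design: 3
  Legal: 1
  Marketing: 5
  Support: 3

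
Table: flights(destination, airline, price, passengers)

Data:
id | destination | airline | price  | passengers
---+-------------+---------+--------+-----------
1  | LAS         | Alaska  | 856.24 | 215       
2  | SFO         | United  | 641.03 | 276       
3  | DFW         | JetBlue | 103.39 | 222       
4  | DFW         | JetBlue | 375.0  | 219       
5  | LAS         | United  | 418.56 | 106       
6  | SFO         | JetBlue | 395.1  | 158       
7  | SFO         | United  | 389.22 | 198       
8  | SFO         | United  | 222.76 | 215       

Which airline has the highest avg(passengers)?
SELECT airline, AVG(passengers) as val
FROM flights
GROUP BY airline
ORDER BY val DESC
LIMIT 1

Result: Alaska with avg(passengers) = 215.00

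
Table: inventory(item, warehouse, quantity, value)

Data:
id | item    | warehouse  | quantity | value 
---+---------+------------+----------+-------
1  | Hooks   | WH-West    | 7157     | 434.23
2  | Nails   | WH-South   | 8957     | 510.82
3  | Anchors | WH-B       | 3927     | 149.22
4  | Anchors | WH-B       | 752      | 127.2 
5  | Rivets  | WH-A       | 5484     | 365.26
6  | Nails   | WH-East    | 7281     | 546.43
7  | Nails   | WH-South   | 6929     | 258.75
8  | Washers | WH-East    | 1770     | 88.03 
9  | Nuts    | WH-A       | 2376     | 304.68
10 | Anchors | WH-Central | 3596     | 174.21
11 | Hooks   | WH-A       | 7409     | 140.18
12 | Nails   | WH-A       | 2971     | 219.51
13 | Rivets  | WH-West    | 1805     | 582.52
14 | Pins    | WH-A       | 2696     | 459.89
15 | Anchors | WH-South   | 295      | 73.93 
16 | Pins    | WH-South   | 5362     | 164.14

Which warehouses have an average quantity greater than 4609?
SELECT warehouse, AVG(quantity)
FROM inventory
GROUP BY warehouse
HAVING AVG(quantity) > 4609

Result:
  WH-South: avg=5385.75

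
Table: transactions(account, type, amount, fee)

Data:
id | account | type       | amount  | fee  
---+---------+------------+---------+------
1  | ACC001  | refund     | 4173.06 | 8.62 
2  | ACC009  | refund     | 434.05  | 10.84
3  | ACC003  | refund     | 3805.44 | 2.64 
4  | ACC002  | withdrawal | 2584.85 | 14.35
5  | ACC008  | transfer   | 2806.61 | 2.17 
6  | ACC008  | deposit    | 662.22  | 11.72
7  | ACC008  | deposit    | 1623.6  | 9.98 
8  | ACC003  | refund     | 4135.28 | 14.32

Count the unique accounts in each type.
SELECT type, COUNT(DISTINCT account)
FROM transactions
GROUP BY type

Result:
  deposit: 1 distinct
  refund: 3 distinct
  transfer: 1 distinct
  withdrawal: 1 distinct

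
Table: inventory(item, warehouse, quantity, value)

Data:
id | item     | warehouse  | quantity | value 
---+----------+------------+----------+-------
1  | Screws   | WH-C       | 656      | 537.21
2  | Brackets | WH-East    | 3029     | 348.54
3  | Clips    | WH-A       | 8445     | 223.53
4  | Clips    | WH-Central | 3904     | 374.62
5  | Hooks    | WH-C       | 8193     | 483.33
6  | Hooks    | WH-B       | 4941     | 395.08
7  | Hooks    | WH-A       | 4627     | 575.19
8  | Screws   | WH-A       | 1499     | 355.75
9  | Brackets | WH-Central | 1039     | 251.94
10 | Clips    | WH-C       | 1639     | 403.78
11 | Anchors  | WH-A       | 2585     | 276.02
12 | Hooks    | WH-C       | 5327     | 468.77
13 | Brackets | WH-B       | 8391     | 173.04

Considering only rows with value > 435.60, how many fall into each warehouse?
SELECT warehouse, COUNT(*)
FROM inventory
WHERE value > 435.60
GROUP BY warehouse

Note: WHERE filters rows before grouping.

Result:
  WH-A: 1
  WH-C: 3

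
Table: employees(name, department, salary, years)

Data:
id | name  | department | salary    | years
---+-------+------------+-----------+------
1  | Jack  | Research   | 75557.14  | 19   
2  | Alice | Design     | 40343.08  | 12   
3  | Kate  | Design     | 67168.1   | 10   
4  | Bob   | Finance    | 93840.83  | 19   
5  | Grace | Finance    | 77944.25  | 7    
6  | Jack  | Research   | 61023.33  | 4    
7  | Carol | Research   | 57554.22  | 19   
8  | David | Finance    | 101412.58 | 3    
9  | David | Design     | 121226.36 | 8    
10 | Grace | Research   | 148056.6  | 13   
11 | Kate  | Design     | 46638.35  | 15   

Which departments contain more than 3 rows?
SELECT department, COUNT(*) as cnt
FROM employees
GROUP BY department
HAVING COUNT(*) > 3

Result:
  Design: 4
  Research: 4

Note: HAVING filters groups after aggregation, WHERE filters rows before.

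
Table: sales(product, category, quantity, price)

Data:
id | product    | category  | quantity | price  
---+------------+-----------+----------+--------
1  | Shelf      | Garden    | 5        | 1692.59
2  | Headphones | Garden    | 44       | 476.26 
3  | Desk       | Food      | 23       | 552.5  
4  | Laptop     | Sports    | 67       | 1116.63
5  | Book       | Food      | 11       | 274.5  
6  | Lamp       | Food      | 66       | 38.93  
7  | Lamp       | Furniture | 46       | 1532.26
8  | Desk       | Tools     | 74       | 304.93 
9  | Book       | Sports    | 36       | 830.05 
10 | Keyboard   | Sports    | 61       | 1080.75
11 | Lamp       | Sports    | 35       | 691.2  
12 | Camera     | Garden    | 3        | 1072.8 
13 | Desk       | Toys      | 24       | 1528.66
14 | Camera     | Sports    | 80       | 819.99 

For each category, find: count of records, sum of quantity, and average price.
SELECT category,
       COUNT(*) as cnt,
       SUM(quantity) as total_quantity,
       AVG(price) as avg_price
FROM sales
GROUP BY category

Result:
  Food: 3 records, 100 total quantity, 288.64 avg price
  Furniture: 1 records, 46 total quantity, 1532.26 avg price
  Garden: 3 records, 52 total quantity, 1080.55 avg price
  Sports: 5 records, 279 total quantity, 907.72 avg price
  Tools: 1 records, 74 total quantity, 304.93 avg price
  Toys: 1 records, 24 total quantity, 1528.66 avg price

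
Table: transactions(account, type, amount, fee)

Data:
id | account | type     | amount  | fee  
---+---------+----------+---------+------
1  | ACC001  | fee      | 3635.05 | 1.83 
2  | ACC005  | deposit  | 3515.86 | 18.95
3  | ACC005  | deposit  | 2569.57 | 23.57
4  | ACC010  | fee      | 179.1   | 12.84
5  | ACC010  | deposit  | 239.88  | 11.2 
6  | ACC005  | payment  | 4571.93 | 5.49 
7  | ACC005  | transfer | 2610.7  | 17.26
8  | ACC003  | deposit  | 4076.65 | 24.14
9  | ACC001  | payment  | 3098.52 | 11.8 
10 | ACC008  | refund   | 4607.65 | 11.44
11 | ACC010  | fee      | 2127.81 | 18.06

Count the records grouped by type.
SELECT type, COUNT(*) as count
FROM transactions
GROUP BY type

Result:
  deposit: 4
  fee: 3
  payment: 2
  refund: 1
  transfer: 1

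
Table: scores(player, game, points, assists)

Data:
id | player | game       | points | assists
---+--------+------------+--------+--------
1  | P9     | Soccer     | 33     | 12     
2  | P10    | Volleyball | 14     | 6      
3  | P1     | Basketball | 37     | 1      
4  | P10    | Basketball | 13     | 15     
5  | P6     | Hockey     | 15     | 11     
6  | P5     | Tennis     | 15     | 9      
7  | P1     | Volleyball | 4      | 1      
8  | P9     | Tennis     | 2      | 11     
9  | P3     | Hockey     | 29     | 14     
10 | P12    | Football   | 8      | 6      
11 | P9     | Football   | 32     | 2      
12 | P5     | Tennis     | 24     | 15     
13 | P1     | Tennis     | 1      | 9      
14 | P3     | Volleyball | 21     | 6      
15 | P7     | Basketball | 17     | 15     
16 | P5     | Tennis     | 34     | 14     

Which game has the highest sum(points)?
SELECT game, SUM(points) as val
FROM scores
GROUP BY game
ORDER BY val DESC
LIMIT 1

Result: Tennis with sum(points) = 76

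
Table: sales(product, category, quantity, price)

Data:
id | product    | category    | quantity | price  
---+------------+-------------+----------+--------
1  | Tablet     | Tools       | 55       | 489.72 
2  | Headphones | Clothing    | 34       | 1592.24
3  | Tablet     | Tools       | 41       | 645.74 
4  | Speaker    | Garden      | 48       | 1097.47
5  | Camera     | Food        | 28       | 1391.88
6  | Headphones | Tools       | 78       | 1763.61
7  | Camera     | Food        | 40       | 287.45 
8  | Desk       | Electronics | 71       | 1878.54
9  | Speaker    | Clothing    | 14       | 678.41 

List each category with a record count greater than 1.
SELECT category, COUNT(*) as cnt
FROM sales
GROUP BY category
HAVING COUNT(*) > 1

Result:
  Clothing: 2
  Food: 2
  Tools: 3

Note: HAVING filters groups after aggregation, WHERE filters rows before.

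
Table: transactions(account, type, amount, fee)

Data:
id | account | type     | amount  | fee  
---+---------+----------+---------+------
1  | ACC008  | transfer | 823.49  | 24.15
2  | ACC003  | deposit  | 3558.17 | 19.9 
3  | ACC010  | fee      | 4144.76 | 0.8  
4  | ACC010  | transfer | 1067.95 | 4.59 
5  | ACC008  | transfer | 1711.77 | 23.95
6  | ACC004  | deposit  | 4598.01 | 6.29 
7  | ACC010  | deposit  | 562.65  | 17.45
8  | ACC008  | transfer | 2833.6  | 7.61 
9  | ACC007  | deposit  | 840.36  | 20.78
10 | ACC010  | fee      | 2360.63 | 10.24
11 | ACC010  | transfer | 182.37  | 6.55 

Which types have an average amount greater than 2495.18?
SELECT type, AVG(amount)
FROM transactions
GROUP BY type
HAVING AVG(amount) > 2495.18

Result:
  fee: avg=3252.70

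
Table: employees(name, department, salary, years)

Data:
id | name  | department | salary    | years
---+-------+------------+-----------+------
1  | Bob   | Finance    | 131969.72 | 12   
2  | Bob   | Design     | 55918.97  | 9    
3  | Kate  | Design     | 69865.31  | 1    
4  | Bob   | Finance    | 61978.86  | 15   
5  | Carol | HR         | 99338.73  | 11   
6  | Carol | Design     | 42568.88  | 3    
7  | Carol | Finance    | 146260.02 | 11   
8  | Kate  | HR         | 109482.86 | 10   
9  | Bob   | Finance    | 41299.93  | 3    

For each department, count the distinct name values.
SELECT department, COUNT(DISTINCT name)
FROM employees
GROUP BY department

Result:
  Design: 3 distinct
  Finance: 2 distinct
  HR: 2 distinct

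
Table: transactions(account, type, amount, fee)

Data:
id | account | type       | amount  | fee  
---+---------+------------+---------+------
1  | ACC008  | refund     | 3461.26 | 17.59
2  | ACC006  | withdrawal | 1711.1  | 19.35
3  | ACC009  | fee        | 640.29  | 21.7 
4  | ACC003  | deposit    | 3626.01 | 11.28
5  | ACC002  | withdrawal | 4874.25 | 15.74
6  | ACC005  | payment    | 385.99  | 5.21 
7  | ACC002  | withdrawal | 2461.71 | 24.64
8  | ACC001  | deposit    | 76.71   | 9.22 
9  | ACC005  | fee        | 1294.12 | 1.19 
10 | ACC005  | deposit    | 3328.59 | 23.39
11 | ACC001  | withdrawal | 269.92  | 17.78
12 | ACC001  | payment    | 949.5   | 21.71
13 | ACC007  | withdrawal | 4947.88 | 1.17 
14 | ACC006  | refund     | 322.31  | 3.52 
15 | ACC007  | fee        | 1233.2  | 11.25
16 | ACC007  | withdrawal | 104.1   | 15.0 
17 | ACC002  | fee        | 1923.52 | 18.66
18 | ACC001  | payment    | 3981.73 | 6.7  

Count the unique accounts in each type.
SELECT type, COUNT(DISTINCT account)
FROM transactions
GROUP BY type

Result:
  deposit: 3 distinct
  fee: 4 distinct
  payment: 2 distinct
  refund: 2 distinct
  withdrawal: 4 distinct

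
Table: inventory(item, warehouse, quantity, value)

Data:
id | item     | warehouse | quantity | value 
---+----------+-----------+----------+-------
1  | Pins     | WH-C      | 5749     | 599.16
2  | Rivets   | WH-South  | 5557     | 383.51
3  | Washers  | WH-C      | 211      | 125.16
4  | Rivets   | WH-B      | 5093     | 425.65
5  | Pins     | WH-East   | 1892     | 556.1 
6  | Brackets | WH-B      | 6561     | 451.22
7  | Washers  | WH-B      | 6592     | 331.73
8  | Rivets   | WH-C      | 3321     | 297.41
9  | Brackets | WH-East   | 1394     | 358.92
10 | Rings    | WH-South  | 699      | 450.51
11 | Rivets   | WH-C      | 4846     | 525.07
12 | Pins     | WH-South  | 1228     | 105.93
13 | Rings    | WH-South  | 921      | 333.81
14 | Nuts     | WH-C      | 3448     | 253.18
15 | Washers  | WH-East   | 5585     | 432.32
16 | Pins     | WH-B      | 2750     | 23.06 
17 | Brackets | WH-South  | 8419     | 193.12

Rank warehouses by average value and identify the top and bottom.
SELECT warehouse, AVG(value)
FROM inventory
GROUP BY warehouse
ORDER BY AVG(value)

All groups:
  WH-South: 293.38
  WH-B: 307.92
  WH-C: 360.00
  WH-East: 449.11

Highest: WH-East (449.11)
Lowest: WH-South (293.38)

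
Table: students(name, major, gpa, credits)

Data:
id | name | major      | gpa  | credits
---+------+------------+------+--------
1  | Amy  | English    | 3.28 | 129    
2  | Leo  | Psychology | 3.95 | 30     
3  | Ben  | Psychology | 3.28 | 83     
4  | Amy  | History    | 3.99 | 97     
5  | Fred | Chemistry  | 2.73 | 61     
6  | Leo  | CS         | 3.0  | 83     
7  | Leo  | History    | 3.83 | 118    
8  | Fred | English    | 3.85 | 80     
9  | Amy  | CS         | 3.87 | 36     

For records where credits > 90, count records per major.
SELECT major, COUNT(*)
FROM students
WHERE credits > 90
GROUP BY major

Note: WHERE filters rows before grouping.

Result:
  English: 1
  History: 2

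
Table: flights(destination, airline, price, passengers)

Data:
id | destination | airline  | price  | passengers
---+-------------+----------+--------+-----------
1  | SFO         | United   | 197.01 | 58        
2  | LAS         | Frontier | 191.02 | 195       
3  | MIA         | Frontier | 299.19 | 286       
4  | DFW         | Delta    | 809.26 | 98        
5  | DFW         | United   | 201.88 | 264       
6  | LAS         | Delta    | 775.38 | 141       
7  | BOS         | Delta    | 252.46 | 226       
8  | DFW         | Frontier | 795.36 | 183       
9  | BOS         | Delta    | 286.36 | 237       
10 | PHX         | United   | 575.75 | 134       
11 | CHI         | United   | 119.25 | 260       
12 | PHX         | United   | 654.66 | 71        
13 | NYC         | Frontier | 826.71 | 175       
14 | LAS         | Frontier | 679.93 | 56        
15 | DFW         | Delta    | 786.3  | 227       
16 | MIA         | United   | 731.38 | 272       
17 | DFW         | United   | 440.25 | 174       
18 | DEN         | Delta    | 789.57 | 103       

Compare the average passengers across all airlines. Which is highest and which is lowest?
SELECT airline, AVG(passengers)
FROM flights
GROUP BY airline
ORDER BY AVG(passengers)

All groups:
  Delta: 172.00
  United: 176.14
  Frontier: 179.00

Highest: Frontier (179.00)
Lowest: Delta (172.00)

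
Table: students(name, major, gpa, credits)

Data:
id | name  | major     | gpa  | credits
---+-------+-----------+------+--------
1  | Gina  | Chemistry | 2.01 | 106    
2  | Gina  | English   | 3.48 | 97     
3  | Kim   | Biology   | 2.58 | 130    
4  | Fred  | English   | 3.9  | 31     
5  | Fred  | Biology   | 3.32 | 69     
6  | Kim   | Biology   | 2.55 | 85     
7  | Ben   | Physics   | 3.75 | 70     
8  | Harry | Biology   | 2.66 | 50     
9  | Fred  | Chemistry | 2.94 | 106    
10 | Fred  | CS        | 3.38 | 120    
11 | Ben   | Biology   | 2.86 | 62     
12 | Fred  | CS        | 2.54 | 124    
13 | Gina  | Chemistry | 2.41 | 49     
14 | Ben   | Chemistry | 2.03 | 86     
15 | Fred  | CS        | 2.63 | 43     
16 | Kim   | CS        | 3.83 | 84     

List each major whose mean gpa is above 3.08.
SELECT major, AVG(gpa)
FROM students
GROUP BY major
HAVING AVG(gpa) > 3.08

Result:
  CS: avg=3.10
  English: avg=3.69
  Physics: avg=3.75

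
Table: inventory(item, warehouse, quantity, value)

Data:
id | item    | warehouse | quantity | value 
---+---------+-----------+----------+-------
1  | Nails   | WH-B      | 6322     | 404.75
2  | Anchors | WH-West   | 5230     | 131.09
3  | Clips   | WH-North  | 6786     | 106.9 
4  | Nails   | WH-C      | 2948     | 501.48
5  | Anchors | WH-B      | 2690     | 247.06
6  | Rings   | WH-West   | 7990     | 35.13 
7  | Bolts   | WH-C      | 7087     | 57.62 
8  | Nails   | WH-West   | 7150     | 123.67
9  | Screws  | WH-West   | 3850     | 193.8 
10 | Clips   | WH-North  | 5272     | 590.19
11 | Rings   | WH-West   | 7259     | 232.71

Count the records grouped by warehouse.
SELECT warehouse, COUNT(*) as count
FROM inventory
GROUP BY warehouse

Result:
  WH-B: 2
  WH-C: 2
  WH-North: 2
  WH-West: 5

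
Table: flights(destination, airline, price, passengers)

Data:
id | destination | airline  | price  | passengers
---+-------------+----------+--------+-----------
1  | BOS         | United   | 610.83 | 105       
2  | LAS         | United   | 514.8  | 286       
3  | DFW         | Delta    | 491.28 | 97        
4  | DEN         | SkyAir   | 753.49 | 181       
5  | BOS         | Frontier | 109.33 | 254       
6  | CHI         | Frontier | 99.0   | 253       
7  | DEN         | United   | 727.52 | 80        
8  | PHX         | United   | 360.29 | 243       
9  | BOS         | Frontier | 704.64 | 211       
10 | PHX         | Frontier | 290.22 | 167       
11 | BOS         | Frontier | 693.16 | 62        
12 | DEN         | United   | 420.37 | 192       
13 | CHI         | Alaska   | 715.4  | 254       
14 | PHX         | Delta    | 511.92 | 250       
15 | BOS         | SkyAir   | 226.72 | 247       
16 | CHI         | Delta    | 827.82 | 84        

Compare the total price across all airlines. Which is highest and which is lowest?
SELECT airline, SUM(price)
FROM flights
GROUP BY airline
ORDER BY SUM(price)

All groups:
  Alaska: 715.40
  SkyAir: 980.21
  Delta: 1831.02
  Frontier: 1896.35
  United: 2633.81

Highest: United (2633.81)
Lowest: Alaska (715.40)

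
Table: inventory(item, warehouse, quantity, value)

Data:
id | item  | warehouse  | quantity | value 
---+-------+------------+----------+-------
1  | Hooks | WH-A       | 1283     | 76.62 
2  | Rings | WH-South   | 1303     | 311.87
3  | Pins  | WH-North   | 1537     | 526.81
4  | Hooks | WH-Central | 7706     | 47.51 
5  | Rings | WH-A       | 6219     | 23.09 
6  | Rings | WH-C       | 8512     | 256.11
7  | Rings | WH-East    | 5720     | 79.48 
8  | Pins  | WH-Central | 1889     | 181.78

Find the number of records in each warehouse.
SELECT warehouse, COUNT(*) as count
FROM inventory
GROUP BY warehouse

Result:
  WH-A: 2
  WH-C: 1
  WH-Central: 2
  WH-East: 1
  WH-North: 1
  WH-South: 1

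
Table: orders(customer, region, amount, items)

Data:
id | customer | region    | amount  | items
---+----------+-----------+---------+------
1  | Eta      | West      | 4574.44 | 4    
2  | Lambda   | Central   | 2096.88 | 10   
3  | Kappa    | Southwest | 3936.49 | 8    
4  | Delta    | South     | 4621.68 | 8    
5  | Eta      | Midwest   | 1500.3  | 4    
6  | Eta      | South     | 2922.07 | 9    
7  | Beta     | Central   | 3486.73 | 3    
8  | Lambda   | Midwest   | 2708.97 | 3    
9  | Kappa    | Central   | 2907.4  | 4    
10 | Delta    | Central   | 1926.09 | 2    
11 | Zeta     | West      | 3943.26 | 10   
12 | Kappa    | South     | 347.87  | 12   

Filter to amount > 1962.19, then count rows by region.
SELECT region, COUNT(*)
FROM orders
WHERE amount > 1962.19
GROUP BY region

Note: WHERE filters rows before grouping.

Result:
  Central: 3
  Midwest: 1
  South: 2
  Southwest: 1
  West: 2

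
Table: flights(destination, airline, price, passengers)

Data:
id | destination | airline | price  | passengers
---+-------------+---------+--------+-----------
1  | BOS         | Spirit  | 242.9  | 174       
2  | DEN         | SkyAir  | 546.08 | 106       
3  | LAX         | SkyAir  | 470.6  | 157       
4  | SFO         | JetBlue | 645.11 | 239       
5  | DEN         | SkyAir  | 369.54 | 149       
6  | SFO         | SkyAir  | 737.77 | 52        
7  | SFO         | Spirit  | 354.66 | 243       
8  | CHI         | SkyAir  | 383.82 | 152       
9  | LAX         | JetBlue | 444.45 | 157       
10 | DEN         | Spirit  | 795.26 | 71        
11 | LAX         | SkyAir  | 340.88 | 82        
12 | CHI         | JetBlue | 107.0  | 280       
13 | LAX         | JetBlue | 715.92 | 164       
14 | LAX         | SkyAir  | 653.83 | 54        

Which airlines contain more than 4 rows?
SELECT airline, COUNT(*) as cnt
FROM flights
GROUP BY airline
HAVING COUNT(*) > 4

Result:
  SkyAir: 7

Note: HAVING filters groups after aggregation, WHERE filters rows before.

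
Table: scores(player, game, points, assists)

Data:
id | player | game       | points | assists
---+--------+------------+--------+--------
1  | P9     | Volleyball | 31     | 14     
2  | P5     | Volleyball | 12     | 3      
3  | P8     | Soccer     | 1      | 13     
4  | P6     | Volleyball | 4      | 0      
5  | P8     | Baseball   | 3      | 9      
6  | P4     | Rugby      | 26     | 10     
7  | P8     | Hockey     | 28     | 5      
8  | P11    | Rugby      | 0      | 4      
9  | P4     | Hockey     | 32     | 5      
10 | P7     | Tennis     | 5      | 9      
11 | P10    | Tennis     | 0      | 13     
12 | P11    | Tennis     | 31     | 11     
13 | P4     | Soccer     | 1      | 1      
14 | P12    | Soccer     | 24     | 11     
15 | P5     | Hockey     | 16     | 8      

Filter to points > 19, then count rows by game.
SELECT game, COUNT(*)
FROM scores
WHERE points > 19
GROUP BY game

Note: WHERE filters rows before grouping.

Result:
  Hockey: 2
  Rugby: 1
  Soccer: 1
  Tennis: 1
  Volleyball: 1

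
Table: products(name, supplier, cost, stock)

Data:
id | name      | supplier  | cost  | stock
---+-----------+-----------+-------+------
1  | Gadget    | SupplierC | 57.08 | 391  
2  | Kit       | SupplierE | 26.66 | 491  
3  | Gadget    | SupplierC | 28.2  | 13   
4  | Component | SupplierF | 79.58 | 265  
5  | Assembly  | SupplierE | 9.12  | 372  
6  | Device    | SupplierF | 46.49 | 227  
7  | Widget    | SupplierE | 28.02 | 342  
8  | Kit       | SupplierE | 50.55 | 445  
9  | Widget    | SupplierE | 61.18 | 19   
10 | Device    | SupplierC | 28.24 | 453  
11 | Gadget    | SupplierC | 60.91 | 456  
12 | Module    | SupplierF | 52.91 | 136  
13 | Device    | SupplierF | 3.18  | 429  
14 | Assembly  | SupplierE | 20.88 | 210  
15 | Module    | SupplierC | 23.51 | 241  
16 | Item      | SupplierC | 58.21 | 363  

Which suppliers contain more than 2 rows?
SELECT supplier, COUNT(*) as cnt
FROM products
GROUP BY supplier
HAVING COUNT(*) > 2

Result:
  SupplierC: 6
  SupplierE: 6
  SupplierF: 4

Note: HAVING filters groups after aggregation, WHERE filters rows before.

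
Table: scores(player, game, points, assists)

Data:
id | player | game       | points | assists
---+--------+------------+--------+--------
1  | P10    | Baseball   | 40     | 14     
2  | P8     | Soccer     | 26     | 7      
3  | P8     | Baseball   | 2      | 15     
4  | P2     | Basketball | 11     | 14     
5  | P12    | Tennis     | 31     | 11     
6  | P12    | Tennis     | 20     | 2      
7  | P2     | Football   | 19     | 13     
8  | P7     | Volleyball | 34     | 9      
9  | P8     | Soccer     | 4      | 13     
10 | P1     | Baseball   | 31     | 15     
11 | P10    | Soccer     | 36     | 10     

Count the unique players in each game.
SELECT game, COUNT(DISTINCT player)
FROM scores
GROUP BY game

Result:
  Baseball: 3 distinct
  Basketball: 1 distinct
  Football: 1 distinct
  Soccer: 2 distinct
  Tennis: 1 distinct
  Volleyball: 1 distinct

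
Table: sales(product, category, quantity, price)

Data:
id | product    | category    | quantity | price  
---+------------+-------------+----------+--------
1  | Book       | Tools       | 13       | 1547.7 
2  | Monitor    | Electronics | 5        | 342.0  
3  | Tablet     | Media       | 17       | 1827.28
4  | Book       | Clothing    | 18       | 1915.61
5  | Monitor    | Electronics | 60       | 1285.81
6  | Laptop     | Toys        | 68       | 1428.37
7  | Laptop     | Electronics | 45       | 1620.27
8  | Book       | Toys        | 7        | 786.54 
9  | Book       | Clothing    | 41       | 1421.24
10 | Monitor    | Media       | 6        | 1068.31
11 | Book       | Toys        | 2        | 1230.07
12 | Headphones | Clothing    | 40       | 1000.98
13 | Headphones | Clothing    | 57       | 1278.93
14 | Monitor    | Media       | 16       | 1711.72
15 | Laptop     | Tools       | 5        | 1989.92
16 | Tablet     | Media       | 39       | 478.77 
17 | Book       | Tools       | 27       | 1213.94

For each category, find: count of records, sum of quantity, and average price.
SELECT category,
       COUNT(*) as cnt,
       SUM(quantity) as total_quantity,
       AVG(price) as avg_price
FROM sales
GROUP BY category

Result:
  Clothing: 4 records, 156 total quantity, 1404.19 avg price
  Electronics: 3 records, 110 total quantity, 1082.69 avg price
  Media: 4 records, 78 total quantity, 1271.52 avg price
  Tools: 3 records, 45 total quantity, 1583.85 avg price
  Toys: 3 records, 77 total quantity, 1148.33 avg price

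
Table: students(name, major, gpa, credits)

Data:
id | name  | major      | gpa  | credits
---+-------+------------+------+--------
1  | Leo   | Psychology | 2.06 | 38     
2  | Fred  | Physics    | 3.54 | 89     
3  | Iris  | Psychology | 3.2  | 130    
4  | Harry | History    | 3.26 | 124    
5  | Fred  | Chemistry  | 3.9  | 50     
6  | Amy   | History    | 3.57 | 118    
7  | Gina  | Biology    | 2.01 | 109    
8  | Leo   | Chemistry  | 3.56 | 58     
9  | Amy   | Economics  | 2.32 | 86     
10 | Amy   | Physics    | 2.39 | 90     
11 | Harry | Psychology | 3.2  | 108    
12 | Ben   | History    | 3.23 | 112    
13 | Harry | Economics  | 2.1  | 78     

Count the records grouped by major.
SELECT major, COUNT(*) as count
FROM students
GROUP BY major

Result:
  Biology: 1
  Chemistry: 2
  Economics: 2
  History: 3
  Physics: 2
  Psychology: 3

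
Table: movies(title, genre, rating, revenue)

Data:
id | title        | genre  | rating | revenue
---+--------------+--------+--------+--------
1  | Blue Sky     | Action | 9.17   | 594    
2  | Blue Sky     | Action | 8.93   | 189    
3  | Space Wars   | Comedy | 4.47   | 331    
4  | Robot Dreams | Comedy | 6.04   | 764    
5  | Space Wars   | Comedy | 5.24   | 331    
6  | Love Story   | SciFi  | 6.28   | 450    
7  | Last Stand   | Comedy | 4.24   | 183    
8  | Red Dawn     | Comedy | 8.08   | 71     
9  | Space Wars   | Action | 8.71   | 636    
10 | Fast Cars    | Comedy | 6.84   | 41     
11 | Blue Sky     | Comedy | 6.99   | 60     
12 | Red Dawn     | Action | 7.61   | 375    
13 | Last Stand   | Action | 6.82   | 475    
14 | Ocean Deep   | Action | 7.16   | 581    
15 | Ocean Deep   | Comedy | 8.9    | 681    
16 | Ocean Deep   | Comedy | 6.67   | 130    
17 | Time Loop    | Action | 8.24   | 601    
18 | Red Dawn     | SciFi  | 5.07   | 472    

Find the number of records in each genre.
SELECT genre, COUNT(*) as count
FROM movies
GROUP BY genre

Result:
  Action: 7
  Comedy: 9
  SciFi: 2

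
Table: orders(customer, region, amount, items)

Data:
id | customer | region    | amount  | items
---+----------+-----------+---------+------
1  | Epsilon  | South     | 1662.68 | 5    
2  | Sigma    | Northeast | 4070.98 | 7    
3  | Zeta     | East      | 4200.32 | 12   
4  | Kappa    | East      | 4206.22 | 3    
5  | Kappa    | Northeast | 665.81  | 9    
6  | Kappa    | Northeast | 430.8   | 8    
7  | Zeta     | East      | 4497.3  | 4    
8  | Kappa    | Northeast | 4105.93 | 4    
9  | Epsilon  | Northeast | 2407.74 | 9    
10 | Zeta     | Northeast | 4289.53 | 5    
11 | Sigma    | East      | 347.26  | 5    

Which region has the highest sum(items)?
SELECT region, SUM(items) as val
FROM orders
GROUP BY region
ORDER BY val DESC
LIMIT 1

Result: Northeast with sum(items) = 42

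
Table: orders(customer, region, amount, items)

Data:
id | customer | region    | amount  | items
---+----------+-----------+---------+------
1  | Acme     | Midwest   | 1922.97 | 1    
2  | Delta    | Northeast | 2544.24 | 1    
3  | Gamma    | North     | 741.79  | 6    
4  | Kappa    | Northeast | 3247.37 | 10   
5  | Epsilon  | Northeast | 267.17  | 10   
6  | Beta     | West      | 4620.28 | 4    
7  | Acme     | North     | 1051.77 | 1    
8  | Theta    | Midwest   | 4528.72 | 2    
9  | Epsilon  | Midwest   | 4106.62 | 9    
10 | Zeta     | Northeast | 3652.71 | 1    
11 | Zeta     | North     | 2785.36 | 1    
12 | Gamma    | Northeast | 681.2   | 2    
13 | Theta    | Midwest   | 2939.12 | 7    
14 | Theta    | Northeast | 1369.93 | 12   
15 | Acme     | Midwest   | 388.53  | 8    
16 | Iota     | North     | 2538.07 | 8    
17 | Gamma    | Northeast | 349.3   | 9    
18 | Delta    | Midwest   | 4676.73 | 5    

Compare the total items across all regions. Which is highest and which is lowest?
SELECT region, SUM(items)
FROM orders
GROUP BY region
ORDER BY SUM(items)

All groups:
  West: 4
  North: 16
  Midwest: 32
  Northeast: 45

Highest: Northeast (45)
Lowest: West (4)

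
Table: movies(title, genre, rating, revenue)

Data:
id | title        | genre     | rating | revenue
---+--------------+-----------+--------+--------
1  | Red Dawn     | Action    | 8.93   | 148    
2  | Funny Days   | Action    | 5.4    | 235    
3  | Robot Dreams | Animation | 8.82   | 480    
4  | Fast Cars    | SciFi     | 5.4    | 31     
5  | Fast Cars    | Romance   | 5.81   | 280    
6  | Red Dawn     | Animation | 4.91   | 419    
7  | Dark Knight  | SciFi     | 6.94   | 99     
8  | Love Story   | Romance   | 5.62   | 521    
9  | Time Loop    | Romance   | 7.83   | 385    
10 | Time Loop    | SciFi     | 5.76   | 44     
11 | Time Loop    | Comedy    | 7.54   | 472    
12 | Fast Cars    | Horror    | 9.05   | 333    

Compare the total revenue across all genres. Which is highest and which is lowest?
SELECT genre, SUM(revenue)
FROM movies
GROUP BY genre
ORDER BY SUM(revenue)

All groups:
  SciFi: 174
  Horror: 333
  Action: 383
  Comedy: 472
  Animation: 899
  Romance: 1186

Highest: Romance (1186)
Lowest: SciFi (174)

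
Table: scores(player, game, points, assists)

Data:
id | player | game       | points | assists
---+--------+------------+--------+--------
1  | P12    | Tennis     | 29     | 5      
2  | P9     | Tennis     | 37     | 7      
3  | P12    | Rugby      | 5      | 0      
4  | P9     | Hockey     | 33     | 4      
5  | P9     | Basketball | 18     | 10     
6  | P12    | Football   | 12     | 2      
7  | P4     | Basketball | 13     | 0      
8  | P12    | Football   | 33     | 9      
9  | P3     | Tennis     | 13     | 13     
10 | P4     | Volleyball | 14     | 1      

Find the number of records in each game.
SELECT game, COUNT(*) as count
FROM scores
GROUP BY game

Result:
  Basketball: 2
  Football: 2
  Hockey: 1
  Rugby: 1
  Tennis: 3
  Volleyball: 1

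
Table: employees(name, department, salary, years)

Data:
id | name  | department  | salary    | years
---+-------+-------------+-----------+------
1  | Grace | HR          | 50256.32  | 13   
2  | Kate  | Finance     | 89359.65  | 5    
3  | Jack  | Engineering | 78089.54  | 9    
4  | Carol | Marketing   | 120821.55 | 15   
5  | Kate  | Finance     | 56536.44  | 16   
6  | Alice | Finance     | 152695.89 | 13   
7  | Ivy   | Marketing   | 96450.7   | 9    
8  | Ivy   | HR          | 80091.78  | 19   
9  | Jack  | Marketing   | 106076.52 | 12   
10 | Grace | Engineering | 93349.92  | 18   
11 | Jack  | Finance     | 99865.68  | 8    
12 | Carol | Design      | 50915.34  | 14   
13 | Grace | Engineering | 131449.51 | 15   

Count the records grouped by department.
SELECT department, COUNT(*) as count
FROM employees
GROUP BY department

Result:
  Design: 1
  Engineering: 3
  Finance: 4
  HR: 2
  Marketing: 3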